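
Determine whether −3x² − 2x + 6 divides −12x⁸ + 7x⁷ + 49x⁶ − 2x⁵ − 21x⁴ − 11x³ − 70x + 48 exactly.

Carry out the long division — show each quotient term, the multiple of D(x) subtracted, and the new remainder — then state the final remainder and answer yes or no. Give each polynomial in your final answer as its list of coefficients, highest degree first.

Step 1: lead(−12x⁸ + 7x⁷ + 49x⁶ − 2x⁵ − 21x⁴ − 11x³ − 70x + 48) ÷ lead(D) = −12x⁸ ÷ −3x² = 4x⁶. Subtract (4x⁶)·D = −12x⁸ − 8x⁷ + 24x⁶. Remainder: 15x⁷ + 25x⁶ − 2x⁵ − 21x⁴ − 11x³ − 70x + 48.
Step 2: lead(15x⁷ + 25x⁶ − 2x⁵ − 21x⁴ − 11x³ − 70x + 48) ÷ lead(D) = 15x⁷ ÷ −3x² = −5x⁵. Subtract (−5x⁵)·D = 15x⁷ + 10x⁶ − 30x⁵. Remainder: 15x⁶ + 28x⁵ − 21x⁴ − 11x³ − 70x + 48.
Step 3: lead(15x⁶ + 28x⁵ − 21x⁴ − 11x³ − 70x + 48) ÷ lead(D) = 15x⁶ ÷ −3x² = −5x⁴. Subtract (−5x⁴)·D = 15x⁶ + 10x⁵ − 30x⁴. Remainder: 18x⁵ + 9x⁴ − 11x³ − 70x + 48.
Step 4: lead(18x⁵ + 9x⁴ − 11x³ − 70x + 48) ÷ lead(D) = 18x⁵ ÷ −3x² = −6x³. Subtract (−6x³)·D = 18x⁵ + 12x⁴ − 36x³. Remainder: −3x⁴ + 25x³ − 70x + 48.
Step 5: lead(−3x⁴ + 25x³ − 70x + 48) ÷ lead(D) = −3x⁴ ÷ −3x² = x². Subtract (x²)·D = −3x⁴ − 2x³ + 6x². Remainder: 27x³ − 6x² − 70x + 48.
Step 6: lead(27x³ − 6x² − 70x + 48) ÷ lead(D) = 27x³ ÷ −3x² = −9x. Subtract (−9x)·D = 27x³ + 18x² − 54x. Remainder: −24x² − 16x + 48.
Step 7: lead(−24x² − 16x + 48) ÷ lead(D) = −24x² ÷ −3x² = 8. Subtract (8)·D = −24x² − 16x + 48. Remainder: 0.

R = [0], so D(x) is a factor of P(x). yes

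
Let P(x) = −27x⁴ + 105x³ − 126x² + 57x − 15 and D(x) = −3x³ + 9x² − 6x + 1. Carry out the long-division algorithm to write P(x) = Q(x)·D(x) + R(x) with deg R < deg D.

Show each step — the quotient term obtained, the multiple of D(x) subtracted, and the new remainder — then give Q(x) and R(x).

Q(x) = 9x − 8; R(x) = −7

Step 1: lead(−27x⁴ + 105x³ − 126x² + 57x − 15) ÷ lead(D) = −27x⁴ ÷ −3x³ = 9x. Subtract (9x)·D = −27x⁴ + 81x³ − 54x² + 9x. Remainder: 24x³ − 72x² + 48x − 15.
Step 2: lead(24x³ − 72x² + 48x − 15) ÷ lead(D) = 24x³ ÷ −3x³ = −8. Subtract (−8)·D = 24x³ − 72x² + 48x − 8. Remainder: −7.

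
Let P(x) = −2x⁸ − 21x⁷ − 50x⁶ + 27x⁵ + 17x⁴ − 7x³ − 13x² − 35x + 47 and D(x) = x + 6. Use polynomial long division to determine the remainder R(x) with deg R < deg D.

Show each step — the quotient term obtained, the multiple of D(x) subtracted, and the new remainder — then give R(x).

R(x) = 5

Step 1: lead(−2x⁸ − 21x⁷ − 50x⁶ + 27x⁵ + 17x⁴ − 7x³ − 13x² − 35x + 47) ÷ lead(D) = −2x⁸ ÷ x = −2x⁷. Subtract (−2x⁷)·D = −2x⁸ − 12x⁷. Remainder: −9x⁷ − 50x⁶ + 27x⁵ + 17x⁴ − 7x³ − 13x² − 35x + 47.
Step 2: lead(−9x⁷ − 50x⁶ + 27x⁵ + 17x⁴ − 7x³ − 13x² − 35x + 47) ÷ lead(D) = −9x⁷ ÷ x = −9x⁶. Subtract (−9x⁶)·D = −9x⁷ − 54x⁶. Remainder: 4x⁶ + 27x⁵ + 17x⁴ − 7x³ − 13x² − 35x + 47.
Step 3: lead(4x⁶ + 27x⁵ + 17x⁴ − 7x³ − 13x² − 35x + 47) ÷ lead(D) = 4x⁶ ÷ x = 4x⁵. Subtract (4x⁵)·D = 4x⁶ + 24x⁵. Remainder: 3x⁵ + 17x⁴ − 7x³ − 13x² − 35x + 47.
Step 4: lead(3x⁵ + 17x⁴ − 7x³ − 13x² − 35x + 47) ÷ lead(D) = 3x⁵ ÷ x = 3x⁴. Subtract (3x⁴)·D = 3x⁵ + 18x⁴. Remainder: −x⁴ − 7x³ − 13x² − 35x + 47.
Step 5: lead(−x⁴ − 7x³ − 13x² − 35x + 47) ÷ lead(D) = −x⁴ ÷ x = −x³. Subtract (−x³)·D = −x⁴ − 6x³. Remainder: −x³ − 13x² − 35x + 47.
Step 6: lead(−x³ − 13x² − 35x + 47) ÷ lead(D) = −x³ ÷ x = −x². Subtract (−x²)·D = −x³ − 6x². Remainder: −7x² − 35x + 47.
Step 7: lead(−7x² − 35x + 47) ÷ lead(D) = −7x² ÷ x = −7x. Subtract (−7x)·D = −7x² − 42x. Remainder: 7x + 47.
Step 8: lead(7x + 47) ÷ lead(D) = 7x ÷ x = 7. Subtract (7)·D = 7x + 42. Remainder: 5.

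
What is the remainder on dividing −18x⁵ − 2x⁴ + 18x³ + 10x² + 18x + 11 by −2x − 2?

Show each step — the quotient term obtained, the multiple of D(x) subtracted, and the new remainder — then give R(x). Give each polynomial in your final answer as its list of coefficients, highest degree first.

Step 1: lead(−18x⁵ − 2x⁴ + 18x³ + 10x² + 18x + 11) ÷ lead(D) = −18x⁵ ÷ −2x = 9x⁴. Subtract (9x⁴)·D = −18x⁵ − 18x⁴. Remainder: 16x⁴ + 18x³ + 10x² + 18x + 11.
Step 2: lead(16x⁴ + 18x³ + 10x² + 18x + 11) ÷ lead(D) = 16x⁴ ÷ −2x = −8x³. Subtract (−8x³)·D = 16x⁴ + 16x³. Remainder: 2x³ + 10x² + 18x + 11.
Step 3: lead(2x³ + 10x² + 18x + 11) ÷ lead(D) = 2x³ ÷ −2x = −x². Subtract (−x²)·D = 2x³ + 2x². Remainder: 8x² + 18x + 11.
Step 4: lead(8x² + 18x + 11) ÷ lead(D) = 8x² ÷ −2x = −4x. Subtract (−4x)·D = 8x² + 8x. Remainder: 10x + 11.
Step 5: lead(10x + 11) ÷ lead(D) = 10x ÷ −2x = −5. Subtract (−5)·D = 10x + 10. Remainder: 1.

R = [1]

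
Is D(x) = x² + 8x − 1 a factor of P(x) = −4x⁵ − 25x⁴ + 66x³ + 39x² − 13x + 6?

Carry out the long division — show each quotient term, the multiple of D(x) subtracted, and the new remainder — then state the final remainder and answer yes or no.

R(x) = 9x + 4, so D(x) is not a factor of P(x). no

Step 1: lead(−4x⁵ − 25x⁴ + 66x³ + 39x² − 13x + 6) ÷ lead(D) = −4x⁵ ÷ x² = −4x³. Subtract (−4x³)·D = −4x⁵ − 32x⁴ + 4x³. Remainder: 7x⁴ + 62x³ + 39x² − 13x + 6.
Step 2: lead(7x⁴ + 62x³ + 39x² − 13x + 6) ÷ lead(D) = 7x⁴ ÷ x² = 7x². Subtract (7x²)·D = 7x⁴ + 56x³ − 7x². Remainder: 6x³ + 46x² − 13x + 6.
Step 3: lead(6x³ + 46x² − 13x + 6) ÷ lead(D) = 6x³ ÷ x² = 6x. Subtract (6x)·D = 6x³ + 48x² − 6x. Remainder: −2x² − 7x + 6.
Step 4: lead(−2x² − 7x + 6) ÷ lead(D) = −2x² ÷ x² = −2. Subtract (−2)·D = −2x² − 16x + 2. Remainder: 9x + 4.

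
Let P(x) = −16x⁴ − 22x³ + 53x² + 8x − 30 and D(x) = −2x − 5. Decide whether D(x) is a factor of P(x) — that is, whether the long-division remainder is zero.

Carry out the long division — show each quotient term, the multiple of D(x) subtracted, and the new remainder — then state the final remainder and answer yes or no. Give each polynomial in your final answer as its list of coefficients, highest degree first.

R = [0], so D(x) is a factor of P(x). yes

Step 1: lead(−16x⁴ − 22x³ + 53x² + 8x − 30) ÷ lead(D) = −16x⁴ ÷ −2x = 8x³. Subtract (8x³)·D = −16x⁴ − 40x³. Remainder: 18x³ + 53x² + 8x − 30.
Step 2: lead(18x³ + 53x² + 8x − 30) ÷ lead(D) = 18x³ ÷ −2x = −9x². Subtract (−9x²)·D = 18x³ + 45x². Remainder: 8x² + 8x − 30.
Step 3: lead(8x² + 8x − 30) ÷ lead(D) = 8x² ÷ −2x = −4x. Subtract (−4x)·D = 8x² + 20x. Remainder: −12x − 30.
Step 4: lead(−12x − 30) ÷ lead(D) = −12x ÷ −2x = 6. Subtract (6)·D = −12x − 30. Remainder: 0.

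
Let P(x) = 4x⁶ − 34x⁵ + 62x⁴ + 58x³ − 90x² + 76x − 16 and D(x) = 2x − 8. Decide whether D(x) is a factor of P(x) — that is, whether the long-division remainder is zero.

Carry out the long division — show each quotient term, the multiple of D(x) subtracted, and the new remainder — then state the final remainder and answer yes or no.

Step 1: lead(4x⁶ − 34x⁵ + 62x⁴ + 58x³ − 90x² + 76x − 16) ÷ lead(D) = 4x⁶ ÷ 2x = 2x⁵. Subtract (2x⁵)·D = 4x⁶ − 16x⁵. Remainder: −18x⁵ + 62x⁴ + 58x³ − 90x² + 76x − 16.
Step 2: lead(−18x⁵ + 62x⁴ + 58x³ − 90x² + 76x − 16) ÷ lead(D) = −18x⁵ ÷ 2x = −9x⁴. Subtract (−9x⁴)·D = −18x⁵ + 72x⁴. Remainder: −10x⁴ + 58x³ − 90x² + 76x − 16.
Step 3: lead(−10x⁴ + 58x³ − 90x² + 76x − 16) ÷ lead(D) = −10x⁴ ÷ 2x = −5x³. Subtract (−5x³)·D = −10x⁴ + 40x³. Remainder: 18x³ − 90x² + 76x − 16.
Step 4: lead(18x³ − 90x² + 76x − 16) ÷ lead(D) = 18x³ ÷ 2x = 9x². Subtract (9x²)·D = 18x³ − 72x². Remainder: −18x² + 76x − 16.
Step 5: lead(−18x² + 76x − 16) ÷ lead(D) = −18x² ÷ 2x = −9x. Subtract (−9x)·D = −18x² + 72x. Remainder: 4x − 16.
Step 6: lead(4x − 16) ÷ lead(D) = 4x ÷ 2x = 2. Subtract (2)·D = 4x − 16. Remainder: 0.

R(x) = 0, so D(x) is a factor of P(x). yes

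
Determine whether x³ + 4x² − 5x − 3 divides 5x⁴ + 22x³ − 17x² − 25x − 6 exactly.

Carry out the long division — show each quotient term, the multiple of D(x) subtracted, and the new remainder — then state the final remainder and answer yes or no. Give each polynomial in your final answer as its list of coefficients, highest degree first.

Step 1: lead(5x⁴ + 22x³ − 17x² − 25x − 6) ÷ lead(D) = 5x⁴ ÷ x³ = 5x. Subtract (5x)·D = 5x⁴ + 20x³ − 25x² − 15x. Remainder: 2x³ + 8x² − 10x − 6.
Step 2: lead(2x³ + 8x² − 10x − 6) ÷ lead(D) = 2x³ ÷ x³ = 2. Subtract (2)·D = 2x³ + 8x² − 10x − 6. Remainder: 0.

R = [0], so D(x) is a factor of P(x). yes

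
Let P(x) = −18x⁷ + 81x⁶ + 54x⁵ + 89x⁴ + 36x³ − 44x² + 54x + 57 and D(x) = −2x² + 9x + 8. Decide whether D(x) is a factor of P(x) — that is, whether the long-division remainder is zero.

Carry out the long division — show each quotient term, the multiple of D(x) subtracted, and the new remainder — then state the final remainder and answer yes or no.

Step 1: lead(−18x⁷ + 81x⁶ + 54x⁵ + 89x⁴ + 36x³ − 44x² + 54x + 57) ÷ lead(D) = −18x⁷ ÷ −2x² = 9x⁵. Subtract (9x⁵)·D = −18x⁷ + 81x⁶ + 72x⁵. Remainder: −18x⁵ + 89x⁴ + 36x³ − 44x² + 54x + 57.
Step 2: lead(−18x⁵ + 89x⁴ + 36x³ − 44x² + 54x + 57) ÷ lead(D) = −18x⁵ ÷ −2x² = 9x³. Subtract (9x³)·D = −18x⁵ + 81x⁴ + 72x³. Remainder: 8x⁴ − 36x³ − 44x² + 54x + 57.
Step 3: lead(8x⁴ − 36x³ − 44x² + 54x + 57) ÷ lead(D) = 8x⁴ ÷ −2x² = −4x². Subtract (−4x²)·D = 8x⁴ − 36x³ − 32x². Remainder: −12x² + 54x + 57.
Step 4: lead(−12x² + 54x + 57) ÷ lead(D) = −12x² ÷ −2x² = 6. Subtract (6)·D = −12x² + 54x + 48. Remainder: 9.

R(x) = 9, so D(x) is not a factor of P(x). no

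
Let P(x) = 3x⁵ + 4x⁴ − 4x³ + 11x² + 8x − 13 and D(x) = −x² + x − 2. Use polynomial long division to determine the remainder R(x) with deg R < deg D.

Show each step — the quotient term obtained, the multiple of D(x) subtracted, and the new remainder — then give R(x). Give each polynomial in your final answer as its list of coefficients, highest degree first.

Step 1: lead(3x⁵ + 4x⁴ − 4x³ + 11x² + 8x − 13) ÷ lead(D) = 3x⁵ ÷ −x² = −3x³. Subtract (−3x³)·D = 3x⁵ − 3x⁴ + 6x³. Remainder: 7x⁴ − 10x³ + 11x² + 8x − 13.
Step 2: lead(7x⁴ − 10x³ + 11x² + 8x − 13) ÷ lead(D) = 7x⁴ ÷ −x² = −7x². Subtract (−7x²)·D = 7x⁴ − 7x³ + 14x². Remainder: −3x³ − 3x² + 8x − 13.
Step 3: lead(−3x³ − 3x² + 8x − 13) ÷ lead(D) = −3x³ ÷ −x² = 3x. Subtract (3x)·D = −3x³ + 3x² − 6x. Remainder: −6x² + 14x − 13.
Step 4: lead(−6x² + 14x − 13) ÷ lead(D) = −6x² ÷ −x² = 6. Subtract (6)·D = −6x² + 6x − 12. Remainder: 8x − 1.

R = [8, -1]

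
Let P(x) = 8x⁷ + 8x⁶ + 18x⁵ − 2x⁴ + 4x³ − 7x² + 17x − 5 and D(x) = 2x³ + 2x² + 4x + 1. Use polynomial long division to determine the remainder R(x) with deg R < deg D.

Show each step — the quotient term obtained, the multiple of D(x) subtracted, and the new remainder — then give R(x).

Step 1: lead(8x⁷ + 8x⁶ + 18x⁵ − 2x⁴ + 4x³ − 7x² + 17x − 5) ÷ lead(D) = 8x⁷ ÷ 2x³ = 4x⁴. Subtract (4x⁴)·D = 8x⁷ + 8x⁶ + 16x⁵ + 4x⁴. Remainder: 2x⁵ − 6x⁴ + 4x³ − 7x² + 17x − 5.
Step 2: lead(2x⁵ − 6x⁴ + 4x³ − 7x² + 17x − 5) ÷ lead(D) = 2x⁵ ÷ 2x³ = x². Subtract (x²)·D = 2x⁵ + 2x⁴ + 4x³ + x². Remainder: −8x⁴ − 8x² + 17x − 5.
Step 3: lead(−8x⁴ − 8x² + 17x − 5) ÷ lead(D) = −8x⁴ ÷ 2x³ = −4x. Subtract (−4x)·D = −8x⁴ − 8x³ − 16x² − 4x. Remainder: 8x³ + 8x² + 21x − 5.
Step 4: lead(8x³ + 8x² + 21x − 5) ÷ lead(D) = 8x³ ÷ 2x³ = 4. Subtract (4)·D = 8x³ + 8x² + 16x + 4. Remainder: 5x − 9.

R(x) = 5x − 9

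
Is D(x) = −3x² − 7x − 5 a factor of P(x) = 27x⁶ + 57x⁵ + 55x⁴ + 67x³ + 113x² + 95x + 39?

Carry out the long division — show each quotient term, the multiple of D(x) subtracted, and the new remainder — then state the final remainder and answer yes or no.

Step 1: lead(27x⁶ + 57x⁵ + 55x⁴ + 67x³ + 113x² + 95x + 39) ÷ lead(D) = 27x⁶ ÷ −3x² = −9x⁴. Subtract (−9x⁴)·D = 27x⁶ + 63x⁵ + 45x⁴. Remainder: −6x⁵ + 10x⁴ + 67x³ + 113x² + 95x + 39.
Step 2: lead(−6x⁵ + 10x⁴ + 67x³ + 113x² + 95x + 39) ÷ lead(D) = −6x⁵ ÷ −3x² = 2x³. Subtract (2x³)·D = −6x⁵ − 14x⁴ − 10x³. Remainder: 24x⁴ + 77x³ + 113x² + 95x + 39.
Step 3: lead(24x⁴ + 77x³ + 113x² + 95x + 39) ÷ lead(D) = 24x⁴ ÷ −3x² = −8x². Subtract (−8x²)·D = 24x⁴ + 56x³ + 40x². Remainder: 21x³ + 73x² + 95x + 39.
Step 4: lead(21x³ + 73x² + 95x + 39) ÷ lead(D) = 21x³ ÷ −3x² = −7x. Subtract (−7x)·D = 21x³ + 49x² + 35x. Remainder: 24x² + 60x + 39.
Step 5: lead(24x² + 60x + 39) ÷ lead(D) = 24x² ÷ −3x² = −8. Subtract (−8)·D = 24x² + 56x + 40. Remainder: 4x − 1.

R(x) = 4x − 1, so D(x) is not a factor of P(x). no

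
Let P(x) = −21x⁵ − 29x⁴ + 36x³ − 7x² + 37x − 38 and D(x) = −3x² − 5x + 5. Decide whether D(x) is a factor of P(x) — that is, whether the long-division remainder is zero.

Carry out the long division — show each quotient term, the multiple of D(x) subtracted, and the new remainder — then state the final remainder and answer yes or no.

R(x) = −8x − 8, so D(x) is not a factor of P(x). no

Step 1: lead(−21x⁵ − 29x⁴ + 36x³ − 7x² + 37x − 38) ÷ lead(D) = −21x⁵ ÷ −3x² = 7x³. Subtract (7x³)·D = −21x⁵ − 35x⁴ + 35x³. Remainder: 6x⁴ + x³ − 7x² + 37x − 38.
Step 2: lead(6x⁴ + x³ − 7x² + 37x − 38) ÷ lead(D) = 6x⁴ ÷ −3x² = −2x². Subtract (−2x²)·D = 6x⁴ + 10x³ − 10x². Remainder: −9x³ + 3x² + 37x − 38.
Step 3: lead(−9x³ + 3x² + 37x − 38) ÷ lead(D) = −9x³ ÷ −3x² = 3x. Subtract (3x)·D = −9x³ − 15x² + 15x. Remainder: 18x² + 22x − 38.
Step 4: lead(18x² + 22x − 38) ÷ lead(D) = 18x² ÷ −3x² = −6. Subtract (−6)·D = 18x² + 30x − 30. Remainder: −8x − 8.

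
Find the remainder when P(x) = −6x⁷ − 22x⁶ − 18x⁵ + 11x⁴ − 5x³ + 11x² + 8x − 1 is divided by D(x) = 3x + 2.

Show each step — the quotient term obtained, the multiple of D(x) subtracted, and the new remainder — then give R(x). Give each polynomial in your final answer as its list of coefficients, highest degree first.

Step 1: lead(−6x⁷ − 22x⁶ − 18x⁵ + 11x⁴ − 5x³ + 11x² + 8x − 1) ÷ lead(D) = −6x⁷ ÷ 3x = −2x⁶. Subtract (−2x⁶)·D = −6x⁷ − 4x⁶. Remainder: −18x⁶ − 18x⁵ + 11x⁴ − 5x³ + 11x² + 8x − 1.
Step 2: lead(−18x⁶ − 18x⁵ + 11x⁴ − 5x³ + 11x² + 8x − 1) ÷ lead(D) = −18x⁶ ÷ 3x = −6x⁵. Subtract (−6x⁵)·D = −18x⁶ − 12x⁵. Remainder: −6x⁵ + 11x⁴ − 5x³ + 11x² + 8x − 1.
Step 3: lead(−6x⁵ + 11x⁴ − 5x³ + 11x² + 8x − 1) ÷ lead(D) = −6x⁵ ÷ 3x = −2x⁴. Subtract (−2x⁴)·D = −6x⁵ − 4x⁴. Remainder: 15x⁴ − 5x³ + 11x² + 8x − 1.
Step 4: lead(15x⁴ − 5x³ + 11x² + 8x − 1) ÷ lead(D) = 15x⁴ ÷ 3x = 5x³. Subtract (5x³)·D = 15x⁴ + 10x³. Remainder: −15x³ + 11x² + 8x − 1.
Step 5: lead(−15x³ + 11x² + 8x − 1) ÷ lead(D) = −15x³ ÷ 3x = −5x². Subtract (−5x²)·D = −15x³ − 10x². Remainder: 21x² + 8x − 1.
Step 6: lead(21x² + 8x − 1) ÷ lead(D) = 21x² ÷ 3x = 7x. Subtract (7x)·D = 21x² + 14x. Remainder: −6x − 1.
Step 7: lead(−6x − 1) ÷ lead(D) = −6x ÷ 3x = −2. Subtract (−2)·D = −6x − 4. Remainder: 3.

R = [3]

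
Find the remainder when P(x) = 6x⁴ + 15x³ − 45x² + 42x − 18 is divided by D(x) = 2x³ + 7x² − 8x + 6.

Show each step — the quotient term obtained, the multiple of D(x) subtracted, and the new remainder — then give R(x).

R(x) = 0

Step 1: lead(6x⁴ + 15x³ − 45x² + 42x − 18) ÷ lead(D) = 6x⁴ ÷ 2x³ = 3x. Subtract (3x)·D = 6x⁴ + 21x³ − 24x² + 18x. Remainder: −6x³ − 21x² + 24x − 18.
Step 2: lead(−6x³ − 21x² + 24x − 18) ÷ lead(D) = −6x³ ÷ 2x³ = −3. Subtract (−3)·D = −6x³ − 21x² + 24x − 18. Remainder: 0.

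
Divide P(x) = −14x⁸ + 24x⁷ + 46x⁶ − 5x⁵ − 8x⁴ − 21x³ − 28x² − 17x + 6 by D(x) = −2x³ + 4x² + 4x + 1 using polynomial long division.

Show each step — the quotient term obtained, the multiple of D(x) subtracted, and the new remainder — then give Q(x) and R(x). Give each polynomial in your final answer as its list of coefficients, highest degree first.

Step 1: lead(−14x⁸ + 24x⁷ + 46x⁶ − 5x⁵ − 8x⁴ − 21x³ − 28x² − 17x + 6) ÷ lead(D) = −14x⁸ ÷ −2x³ = 7x⁵. Subtract (7x⁵)·D = −14x⁸ + 28x⁷ + 28x⁶ + 7x⁵. Remainder: −4x⁷ + 18x⁶ − 12x⁵ − 8x⁴ − 21x³ − 28x² − 17x + 6.
Step 2: lead(−4x⁷ + 18x⁶ − 12x⁵ − 8x⁴ − 21x³ − 28x² − 17x + 6) ÷ lead(D) = −4x⁷ ÷ −2x³ = 2x⁴. Subtract (2x⁴)·D = −4x⁷ + 8x⁶ + 8x⁵ + 2x⁴. Remainder: 10x⁶ − 20x⁵ − 10x⁴ − 21x³ − 28x² − 17x + 6.
Step 3: lead(10x⁶ − 20x⁵ − 10x⁴ − 21x³ − 28x² − 17x + 6) ÷ lead(D) = 10x⁶ ÷ −2x³ = −5x³. Subtract (−5x³)·D = 10x⁶ − 20x⁵ − 20x⁴ − 5x³. Remainder: 10x⁴ − 16x³ − 28x² − 17x + 6.
Step 4: lead(10x⁴ − 16x³ − 28x² − 17x + 6) ÷ lead(D) = 10x⁴ ÷ −2x³ = −5x. Subtract (−5x)·D = 10x⁴ − 20x³ − 20x² − 5x. Remainder: 4x³ − 8x² − 12x + 6.
Step 5: lead(4x³ − 8x² − 12x + 6) ÷ lead(D) = 4x³ ÷ −2x³ = −2. Subtract (−2)·D = 4x³ − 8x² − 8x − 2. Remainder: −4x + 8.

Q = [7, 2, -5, 0, -5, -2]; R = [-4, 8]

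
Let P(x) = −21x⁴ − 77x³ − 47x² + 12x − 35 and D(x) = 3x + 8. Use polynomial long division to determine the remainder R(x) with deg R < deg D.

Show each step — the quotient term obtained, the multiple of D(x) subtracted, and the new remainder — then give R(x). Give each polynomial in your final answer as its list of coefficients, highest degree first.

R = [-3]

Step 1: lead(−21x⁴ − 77x³ − 47x² + 12x − 35) ÷ lead(D) = −21x⁴ ÷ 3x = −7x³. Subtract (−7x³)·D = −21x⁴ − 56x³. Remainder: −21x³ − 47x² + 12x − 35.
Step 2: lead(−21x³ − 47x² + 12x − 35) ÷ lead(D) = −21x³ ÷ 3x = −7x². Subtract (−7x²)·D = −21x³ − 56x². Remainder: 9x² + 12x − 35.
Step 3: lead(9x² + 12x − 35) ÷ lead(D) = 9x² ÷ 3x = 3x. Subtract (3x)·D = 9x² + 24x. Remainder: −12x − 35.
Step 4: lead(−12x − 35) ÷ lead(D) = −12x ÷ 3x = −4. Subtract (−4)·D = −12x − 32. Remainder: −3.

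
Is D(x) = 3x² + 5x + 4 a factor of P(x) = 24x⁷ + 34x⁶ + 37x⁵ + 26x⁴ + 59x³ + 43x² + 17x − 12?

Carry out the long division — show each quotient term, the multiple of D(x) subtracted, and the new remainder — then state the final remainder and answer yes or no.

Step 1: lead(24x⁷ + 34x⁶ + 37x⁵ + 26x⁴ + 59x³ + 43x² + 17x − 12) ÷ lead(D) = 24x⁷ ÷ 3x² = 8x⁵. Subtract (8x⁵)·D = 24x⁷ + 40x⁶ + 32x⁵. Remainder: −6x⁶ + 5x⁵ + 26x⁴ + 59x³ + 43x² + 17x − 12.
Step 2: lead(−6x⁶ + 5x⁵ + 26x⁴ + 59x³ + 43x² + 17x − 12) ÷ lead(D) = −6x⁶ ÷ 3x² = −2x⁴. Subtract (−2x⁴)·D = −6x⁶ − 10x⁵ − 8x⁴. Remainder: 15x⁵ + 34x⁴ + 59x³ + 43x² + 17x − 12.
Step 3: lead(15x⁵ + 34x⁴ + 59x³ + 43x² + 17x − 12) ÷ lead(D) = 15x⁵ ÷ 3x² = 5x³. Subtract (5x³)·D = 15x⁵ + 25x⁴ + 20x³. Remainder: 9x⁴ + 39x³ + 43x² + 17x − 12.
Step 4: lead(9x⁴ + 39x³ + 43x² + 17x − 12) ÷ lead(D) = 9x⁴ ÷ 3x² = 3x². Subtract (3x²)·D = 9x⁴ + 15x³ + 12x². Remainder: 24x³ + 31x² + 17x − 12.
Step 5: lead(24x³ + 31x² + 17x − 12) ÷ lead(D) = 24x³ ÷ 3x² = 8x. Subtract (8x)·D = 24x³ + 40x² + 32x. Remainder: −9x² − 15x − 12.
Step 6: lead(−9x² − 15x − 12) ÷ lead(D) = −9x² ÷ 3x² = −3. Subtract (−3)·D = −9x² − 15x − 12. Remainder: 0.

R(x) = 0, so D(x) is a factor of P(x). yes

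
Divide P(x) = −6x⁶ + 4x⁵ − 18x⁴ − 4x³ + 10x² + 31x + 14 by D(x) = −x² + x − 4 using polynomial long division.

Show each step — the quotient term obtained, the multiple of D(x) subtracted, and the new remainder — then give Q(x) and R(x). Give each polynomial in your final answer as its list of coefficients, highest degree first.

Q = [6, 2, -4, -8, -2]; R = [1, 6]

Step 1: lead(−6x⁶ + 4x⁵ − 18x⁴ − 4x³ + 10x² + 31x + 14) ÷ lead(D) = −6x⁶ ÷ −x² = 6x⁴. Subtract (6x⁴)·D = −6x⁶ + 6x⁵ − 24x⁴. Remainder: −2x⁵ + 6x⁴ − 4x³ + 10x² + 31x + 14.
Step 2: lead(−2x⁵ + 6x⁴ − 4x³ + 10x² + 31x + 14) ÷ lead(D) = −2x⁵ ÷ −x² = 2x³. Subtract (2x³)·D = −2x⁵ + 2x⁴ − 8x³. Remainder: 4x⁴ + 4x³ + 10x² + 31x + 14.
Step 3: lead(4x⁴ + 4x³ + 10x² + 31x + 14) ÷ lead(D) = 4x⁴ ÷ −x² = −4x². Subtract (−4x²)·D = 4x⁴ − 4x³ + 16x². Remainder: 8x³ − 6x² + 31x + 14.
Step 4: lead(8x³ − 6x² + 31x + 14) ÷ lead(D) = 8x³ ÷ −x² = −8x. Subtract (−8x)·D = 8x³ − 8x² + 32x. Remainder: 2x² − x + 14.
Step 5: lead(2x² − x + 14) ÷ lead(D) = 2x² ÷ −x² = −2. Subtract (−2)·D = 2x² − 2x + 8. Remainder: x + 6.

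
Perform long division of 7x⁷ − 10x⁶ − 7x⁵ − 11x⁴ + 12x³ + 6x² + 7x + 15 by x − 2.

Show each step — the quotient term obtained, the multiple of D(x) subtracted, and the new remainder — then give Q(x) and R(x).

Q(x) = 7x⁶ + 4x⁵ + x⁴ − 9x³ − 6x² − 6x − 5; R(x) = 5

Step 1: lead(7x⁷ − 10x⁶ − 7x⁵ − 11x⁴ + 12x³ + 6x² + 7x + 15) ÷ lead(D) = 7x⁷ ÷ x = 7x⁶. Subtract (7x⁶)·D = 7x⁷ − 14x⁶. Remainder: 4x⁶ − 7x⁵ − 11x⁴ + 12x³ + 6x² + 7x + 15.
Step 2: lead(4x⁶ − 7x⁵ − 11x⁴ + 12x³ + 6x² + 7x + 15) ÷ lead(D) = 4x⁶ ÷ x = 4x⁵. Subtract (4x⁵)·D = 4x⁶ − 8x⁵. Remainder: x⁵ − 11x⁴ + 12x³ + 6x² + 7x + 15.
Step 3: lead(x⁵ − 11x⁴ + 12x³ + 6x² + 7x + 15) ÷ lead(D) = x⁵ ÷ x = x⁴. Subtract (x⁴)·D = x⁵ − 2x⁴. Remainder: −9x⁴ + 12x³ + 6x² + 7x + 15.
Step 4: lead(−9x⁴ + 12x³ + 6x² + 7x + 15) ÷ lead(D) = −9x⁴ ÷ x = −9x³. Subtract (−9x³)·D = −9x⁴ + 18x³. Remainder: −6x³ + 6x² + 7x + 15.
Step 5: lead(−6x³ + 6x² + 7x + 15) ÷ lead(D) = −6x³ ÷ x = −6x². Subtract (−6x²)·D = −6x³ + 12x². Remainder: −6x² + 7x + 15.
Step 6: lead(−6x² + 7x + 15) ÷ lead(D) = −6x² ÷ x = −6x. Subtract (−6x)·D = −6x² + 12x. Remainder: −5x + 15.
Step 7: lead(−5x + 15) ÷ lead(D) = −5x ÷ x = −5. Subtract (−5)·D = −5x + 10. Remainder: 5.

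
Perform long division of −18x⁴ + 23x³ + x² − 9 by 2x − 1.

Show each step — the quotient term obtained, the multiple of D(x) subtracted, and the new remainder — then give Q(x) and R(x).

Step 1: lead(−18x⁴ + 23x³ + x² − 9) ÷ lead(D) = −18x⁴ ÷ 2x = −9x³. Subtract (−9x³)·D = −18x⁴ + 9x³. Remainder: 14x³ + x² − 9.
Step 2: lead(14x³ + x² − 9) ÷ lead(D) = 14x³ ÷ 2x = 7x². Subtract (7x²)·D = 14x³ − 7x². Remainder: 8x² − 9.
Step 3: lead(8x² − 9) ÷ lead(D) = 8x² ÷ 2x = 4x. Subtract (4x)·D = 8x² − 4x. Remainder: 4x − 9.
Step 4: lead(4x − 9) ÷ lead(D) = 4x ÷ 2x = 2. Subtract (2)·D = 4x − 2. Remainder: −7.

Q(x) = −9x³ + 7x² + 4x + 2; R(x) = −7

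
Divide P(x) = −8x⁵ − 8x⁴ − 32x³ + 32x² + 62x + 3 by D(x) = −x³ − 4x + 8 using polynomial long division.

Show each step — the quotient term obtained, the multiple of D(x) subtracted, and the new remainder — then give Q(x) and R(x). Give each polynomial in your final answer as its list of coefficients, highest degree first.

Step 1: lead(−8x⁵ − 8x⁴ − 32x³ + 32x² + 62x + 3) ÷ lead(D) = −8x⁵ ÷ −x³ = 8x². Subtract (8x²)·D = −8x⁵ − 32x³ + 64x². Remainder: −8x⁴ − 32x² + 62x + 3.
Step 2: lead(−8x⁴ − 32x² + 62x + 3) ÷ lead(D) = −8x⁴ ÷ −x³ = 8x. Subtract (8x)·D = −8x⁴ − 32x² + 64x. Remainder: −2x + 3.

Q = [8, 8, 0]; R = [-2, 3]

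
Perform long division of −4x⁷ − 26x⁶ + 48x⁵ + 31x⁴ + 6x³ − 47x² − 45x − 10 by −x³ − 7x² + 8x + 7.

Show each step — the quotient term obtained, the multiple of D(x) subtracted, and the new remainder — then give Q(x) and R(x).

Q(x) = 4x⁴ − 2x³ − 2x² − 5x − 1; R(x) = −2x − 3

Step 1: lead(−4x⁷ − 26x⁶ + 48x⁵ + 31x⁴ + 6x³ − 47x² − 45x − 10) ÷ lead(D) = −4x⁷ ÷ −x³ = 4x⁴. Subtract (4x⁴)·D = −4x⁷ − 28x⁶ + 32x⁵ + 28x⁴. Remainder: 2x⁶ + 16x⁵ + 3x⁴ + 6x³ − 47x² − 45x − 10.
Step 2: lead(2x⁶ + 16x⁵ + 3x⁴ + 6x³ − 47x² − 45x − 10) ÷ lead(D) = 2x⁶ ÷ −x³ = −2x³. Subtract (−2x³)·D = 2x⁶ + 14x⁵ − 16x⁴ − 14x³. Remainder: 2x⁵ + 19x⁴ + 20x³ − 47x² − 45x − 10.
Step 3: lead(2x⁵ + 19x⁴ + 20x³ − 47x² − 45x − 10) ÷ lead(D) = 2x⁵ ÷ −x³ = −2x². Subtract (−2x²)·D = 2x⁵ + 14x⁴ − 16x³ − 14x². Remainder: 5x⁴ + 36x³ − 33x² − 45x − 10.
Step 4: lead(5x⁴ + 36x³ − 33x² − 45x − 10) ÷ lead(D) = 5x⁴ ÷ −x³ = −5x. Subtract (−5x)·D = 5x⁴ + 35x³ − 40x² − 35x. Remainder: x³ + 7x² − 10x − 10.
Step 5: lead(x³ + 7x² − 10x − 10) ÷ lead(D) = x³ ÷ −x³ = −1. Subtract (−1)·D = x³ + 7x² − 8x − 7. Remainder: −2x − 3.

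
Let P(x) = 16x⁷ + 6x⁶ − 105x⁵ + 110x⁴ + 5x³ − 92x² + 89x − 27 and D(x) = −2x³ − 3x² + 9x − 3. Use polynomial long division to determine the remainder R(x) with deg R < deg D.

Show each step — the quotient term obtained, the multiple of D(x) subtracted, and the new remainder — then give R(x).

R(x) = 4x² − 4x − 3

Step 1: lead(16x⁷ + 6x⁶ − 105x⁵ + 110x⁴ + 5x³ − 92x² + 89x − 27) ÷ lead(D) = 16x⁷ ÷ −2x³ = −8x⁴. Subtract (−8x⁴)·D = 16x⁷ + 24x⁶ − 72x⁵ + 24x⁴. Remainder: −18x⁶ − 33x⁵ + 86x⁴ + 5x³ − 92x² + 89x − 27.
Step 2: lead(−18x⁶ − 33x⁵ + 86x⁴ + 5x³ − 92x² + 89x − 27) ÷ lead(D) = −18x⁶ ÷ −2x³ = 9x³. Subtract (9x³)·D = −18x⁶ − 27x⁵ + 81x⁴ − 27x³. Remainder: −6x⁵ + 5x⁴ + 32x³ − 92x² + 89x − 27.
Step 3: lead(−6x⁵ + 5x⁴ + 32x³ − 92x² + 89x − 27) ÷ lead(D) = −6x⁵ ÷ −2x³ = 3x². Subtract (3x²)·D = −6x⁵ − 9x⁴ + 27x³ − 9x². Remainder: 14x⁴ + 5x³ − 83x² + 89x − 27.
Step 4: lead(14x⁴ + 5x³ − 83x² + 89x − 27) ÷ lead(D) = 14x⁴ ÷ −2x³ = −7x. Subtract (−7x)·D = 14x⁴ + 21x³ − 63x² + 21x. Remainder: −16x³ − 20x² + 68x − 27.
Step 5: lead(−16x³ − 20x² + 68x − 27) ÷ lead(D) = −16x³ ÷ −2x³ = 8. Subtract (8)·D = −16x³ − 24x² + 72x − 24. Remainder: 4x² − 4x − 3.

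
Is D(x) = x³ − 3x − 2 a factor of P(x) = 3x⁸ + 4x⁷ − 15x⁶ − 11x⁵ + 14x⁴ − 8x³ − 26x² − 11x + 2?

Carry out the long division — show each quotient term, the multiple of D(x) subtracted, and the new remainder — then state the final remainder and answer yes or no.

R(x) = 4, so D(x) is not a factor of P(x). no

Step 1: lead(3x⁸ + 4x⁷ − 15x⁶ − 11x⁵ + 14x⁴ − 8x³ − 26x² − 11x + 2) ÷ lead(D) = 3x⁸ ÷ x³ = 3x⁵. Subtract (3x⁵)·D = 3x⁸ − 9x⁶ − 6x⁵. Remainder: 4x⁷ − 6x⁶ − 5x⁵ + 14x⁴ − 8x³ − 26x² − 11x + 2.
Step 2: lead(4x⁷ − 6x⁶ − 5x⁵ + 14x⁴ − 8x³ − 26x² − 11x + 2) ÷ lead(D) = 4x⁷ ÷ x³ = 4x⁴. Subtract (4x⁴)·D = 4x⁷ − 12x⁵ − 8x⁴. Remainder: −6x⁶ + 7x⁵ + 22x⁴ − 8x³ − 26x² − 11x + 2.
Step 3: lead(−6x⁶ + 7x⁵ + 22x⁴ − 8x³ − 26x² − 11x + 2) ÷ lead(D) = −6x⁶ ÷ x³ = −6x³. Subtract (−6x³)·D = −6x⁶ + 18x⁴ + 12x³. Remainder: 7x⁵ + 4x⁴ − 20x³ − 26x² − 11x + 2.
Step 4: lead(7x⁵ + 4x⁴ − 20x³ − 26x² − 11x + 2) ÷ lead(D) = 7x⁵ ÷ x³ = 7x². Subtract (7x²)·D = 7x⁵ − 21x³ − 14x². Remainder: 4x⁴ + x³ − 12x² − 11x + 2.
Step 5: lead(4x⁴ + x³ − 12x² − 11x + 2) ÷ lead(D) = 4x⁴ ÷ x³ = 4x. Subtract (4x)·D = 4x⁴ − 12x² − 8x. Remainder: x³ − 3x + 2.
Step 6: lead(x³ − 3x + 2) ÷ lead(D) = x³ ÷ x³ = 1. Subtract (1)·D = x³ − 3x − 2. Remainder: 4.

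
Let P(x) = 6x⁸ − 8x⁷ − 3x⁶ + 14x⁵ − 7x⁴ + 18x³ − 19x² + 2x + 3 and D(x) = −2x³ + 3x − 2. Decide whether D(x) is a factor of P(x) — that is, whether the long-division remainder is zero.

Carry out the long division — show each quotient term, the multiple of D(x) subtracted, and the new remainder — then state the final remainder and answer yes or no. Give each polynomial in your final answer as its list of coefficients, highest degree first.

R = [1, -3], so D(x) is not a factor of P(x). no

Step 1: lead(6x⁸ − 8x⁷ − 3x⁶ + 14x⁵ − 7x⁴ + 18x³ − 19x² + 2x + 3) ÷ lead(D) = 6x⁸ ÷ −2x³ = −3x⁵. Subtract (−3x⁵)·D = 6x⁸ − 9x⁶ + 6x⁵. Remainder: −8x⁷ + 6x⁶ + 8x⁵ − 7x⁴ + 18x³ − 19x² + 2x + 3.
Step 2: lead(−8x⁷ + 6x⁶ + 8x⁵ − 7x⁴ + 18x³ − 19x² + 2x + 3) ÷ lead(D) = −8x⁷ ÷ −2x³ = 4x⁴. Subtract (4x⁴)·D = −8x⁷ + 12x⁵ − 8x⁴. Remainder: 6x⁶ − 4x⁵ + x⁴ + 18x³ − 19x² + 2x + 3.
Step 3: lead(6x⁶ − 4x⁵ + x⁴ + 18x³ − 19x² + 2x + 3) ÷ lead(D) = 6x⁶ ÷ −2x³ = −3x³. Subtract (−3x³)·D = 6x⁶ − 9x⁴ + 6x³. Remainder: −4x⁵ + 10x⁴ + 12x³ − 19x² + 2x + 3.
Step 4: lead(−4x⁵ + 10x⁴ + 12x³ − 19x² + 2x + 3) ÷ lead(D) = −4x⁵ ÷ −2x³ = 2x². Subtract (2x²)·D = −4x⁵ + 6x³ − 4x². Remainder: 10x⁴ + 6x³ − 15x² + 2x + 3.
Step 5: lead(10x⁴ + 6x³ − 15x² + 2x + 3) ÷ lead(D) = 10x⁴ ÷ −2x³ = −5x. Subtract (−5x)·D = 10x⁴ − 15x² + 10x. Remainder: 6x³ − 8x + 3.
Step 6: lead(6x³ − 8x + 3) ÷ lead(D) = 6x³ ÷ −2x³ = −3. Subtract (−3)·D = 6x³ − 9x + 6. Remainder: x − 3.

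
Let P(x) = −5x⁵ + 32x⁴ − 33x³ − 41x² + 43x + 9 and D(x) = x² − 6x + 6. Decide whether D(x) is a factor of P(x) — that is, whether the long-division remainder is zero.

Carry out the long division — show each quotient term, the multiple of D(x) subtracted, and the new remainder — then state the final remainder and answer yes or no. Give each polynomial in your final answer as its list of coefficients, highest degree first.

Step 1: lead(−5x⁵ + 32x⁴ − 33x³ − 41x² + 43x + 9) ÷ lead(D) = −5x⁵ ÷ x² = −5x³. Subtract (−5x³)·D = −5x⁵ + 30x⁴ − 30x³. Remainder: 2x⁴ − 3x³ − 41x² + 43x + 9.
Step 2: lead(2x⁴ − 3x³ − 41x² + 43x + 9) ÷ lead(D) = 2x⁴ ÷ x² = 2x². Subtract (2x²)·D = 2x⁴ − 12x³ + 12x². Remainder: 9x³ − 53x² + 43x + 9.
Step 3: lead(9x³ − 53x² + 43x + 9) ÷ lead(D) = 9x³ ÷ x² = 9x. Subtract (9x)·D = 9x³ − 54x² + 54x. Remainder: x² − 11x + 9.
Step 4: lead(x² − 11x + 9) ÷ lead(D) = x² ÷ x² = 1. Subtract (1)·D = x² − 6x + 6. Remainder: −5x + 3.

R = [-5, 3], so D(x) is not a factor of P(x). no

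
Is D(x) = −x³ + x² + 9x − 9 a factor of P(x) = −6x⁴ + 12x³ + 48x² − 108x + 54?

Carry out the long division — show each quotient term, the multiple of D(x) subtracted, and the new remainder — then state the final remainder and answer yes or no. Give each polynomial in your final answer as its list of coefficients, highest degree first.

Step 1: lead(−6x⁴ + 12x³ + 48x² − 108x + 54) ÷ lead(D) = −6x⁴ ÷ −x³ = 6x. Subtract (6x)·D = −6x⁴ + 6x³ + 54x² − 54x. Remainder: 6x³ − 6x² − 54x + 54.
Step 2: lead(6x³ − 6x² − 54x + 54) ÷ lead(D) = 6x³ ÷ −x³ = −6. Subtract (−6)·D = 6x³ − 6x² − 54x + 54. Remainder: 0.

R = [0], so D(x) is a factor of P(x). yes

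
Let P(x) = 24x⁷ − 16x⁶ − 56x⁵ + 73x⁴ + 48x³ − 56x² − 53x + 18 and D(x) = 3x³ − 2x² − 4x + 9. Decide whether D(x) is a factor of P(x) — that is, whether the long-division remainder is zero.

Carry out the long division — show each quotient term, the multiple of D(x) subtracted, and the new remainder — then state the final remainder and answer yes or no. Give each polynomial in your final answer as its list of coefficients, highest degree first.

R = [0], so D(x) is a factor of P(x). yes

Step 1: lead(24x⁷ − 16x⁶ − 56x⁵ + 73x⁴ + 48x³ − 56x² − 53x + 18) ÷ lead(D) = 24x⁷ ÷ 3x³ = 8x⁴. Subtract (8x⁴)·D = 24x⁷ − 16x⁶ − 32x⁵ + 72x⁴. Remainder: −24x⁵ + x⁴ + 48x³ − 56x² − 53x + 18.
Step 2: lead(−24x⁵ + x⁴ + 48x³ − 56x² − 53x + 18) ÷ lead(D) = −24x⁵ ÷ 3x³ = −8x². Subtract (−8x²)·D = −24x⁵ + 16x⁴ + 32x³ − 72x². Remainder: −15x⁴ + 16x³ + 16x² − 53x + 18.
Step 3: lead(−15x⁴ + 16x³ + 16x² − 53x + 18) ÷ lead(D) = −15x⁴ ÷ 3x³ = −5x. Subtract (−5x)·D = −15x⁴ + 10x³ + 20x² − 45x. Remainder: 6x³ − 4x² − 8x + 18.
Step 4: lead(6x³ − 4x² − 8x + 18) ÷ lead(D) = 6x³ ÷ 3x³ = 2. Subtract (2)·D = 6x³ − 4x² − 8x + 18. Remainder: 0.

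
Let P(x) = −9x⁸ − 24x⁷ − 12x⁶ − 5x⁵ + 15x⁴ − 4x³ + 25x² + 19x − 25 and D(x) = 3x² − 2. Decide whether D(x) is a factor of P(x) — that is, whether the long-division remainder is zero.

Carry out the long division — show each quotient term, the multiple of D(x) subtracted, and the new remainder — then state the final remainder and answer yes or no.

R(x) = 7x − 7, so D(x) is not a factor of P(x). no

Step 1: lead(−9x⁸ − 24x⁷ − 12x⁶ − 5x⁵ + 15x⁴ − 4x³ + 25x² + 19x − 25) ÷ lead(D) = −9x⁸ ÷ 3x² = −3x⁶. Subtract (−3x⁶)·D = −9x⁸ + 6x⁶. Remainder: −24x⁷ − 18x⁶ − 5x⁵ + 15x⁴ − 4x³ + 25x² + 19x − 25.
Step 2: lead(−24x⁷ − 18x⁶ − 5x⁵ + 15x⁴ − 4x³ + 25x² + 19x − 25) ÷ lead(D) = −24x⁷ ÷ 3x² = −8x⁵. Subtract (−8x⁵)·D = −24x⁷ + 16x⁵. Remainder: −18x⁶ − 21x⁵ + 15x⁴ − 4x³ + 25x² + 19x − 25.
Step 3: lead(−18x⁶ − 21x⁵ + 15x⁴ − 4x³ + 25x² + 19x − 25) ÷ lead(D) = −18x⁶ ÷ 3x² = −6x⁴. Subtract (−6x⁴)·D = −18x⁶ + 12x⁴. Remainder: −21x⁵ + 3x⁴ − 4x³ + 25x² + 19x − 25.
Step 4: lead(−21x⁵ + 3x⁴ − 4x³ + 25x² + 19x − 25) ÷ lead(D) = −21x⁵ ÷ 3x² = −7x³. Subtract (−7x³)·D = −21x⁵ + 14x³. Remainder: 3x⁴ − 18x³ + 25x² + 19x − 25.
Step 5: lead(3x⁴ − 18x³ + 25x² + 19x − 25) ÷ lead(D) = 3x⁴ ÷ 3x² = x². Subtract (x²)·D = 3x⁴ − 2x². Remainder: −18x³ + 27x² + 19x − 25.
Step 6: lead(−18x³ + 27x² + 19x − 25) ÷ lead(D) = −18x³ ÷ 3x² = −6x. Subtract (−6x)·D = −18x³ + 12x. Remainder: 27x² + 7x − 25.
Step 7: lead(27x² + 7x − 25) ÷ lead(D) = 27x² ÷ 3x² = 9. Subtract (9)·D = 27x² − 18. Remainder: 7x − 7.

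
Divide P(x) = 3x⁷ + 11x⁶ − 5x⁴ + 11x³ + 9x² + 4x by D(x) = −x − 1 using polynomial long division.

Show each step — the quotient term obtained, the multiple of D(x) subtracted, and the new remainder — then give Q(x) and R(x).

Q(x) = −3x⁶ − 8x⁵ + 8x⁴ − 3x³ − 8x² − x − 3; R(x) = −3

Step 1: lead(3x⁷ + 11x⁶ − 5x⁴ + 11x³ + 9x² + 4x) ÷ lead(D) = 3x⁷ ÷ −x = −3x⁶. Subtract (−3x⁶)·D = 3x⁷ + 3x⁶. Remainder: 8x⁶ − 5x⁴ + 11x³ + 9x² + 4x.
Step 2: lead(8x⁶ − 5x⁴ + 11x³ + 9x² + 4x) ÷ lead(D) = 8x⁶ ÷ −x = −8x⁵. Subtract (−8x⁵)·D = 8x⁶ + 8x⁵. Remainder: −8x⁵ − 5x⁴ + 11x³ + 9x² + 4x.
Step 3: lead(−8x⁵ − 5x⁴ + 11x³ + 9x² + 4x) ÷ lead(D) = −8x⁵ ÷ −x = 8x⁴. Subtract (8x⁴)·D = −8x⁵ − 8x⁴. Remainder: 3x⁴ + 11x³ + 9x² + 4x.
Step 4: lead(3x⁴ + 11x³ + 9x² + 4x) ÷ lead(D) = 3x⁴ ÷ −x = −3x³. Subtract (−3x³)·D = 3x⁴ + 3x³. Remainder: 8x³ + 9x² + 4x.
Step 5: lead(8x³ + 9x² + 4x) ÷ lead(D) = 8x³ ÷ −x = −8x². Subtract (−8x²)·D = 8x³ + 8x². Remainder: x² + 4x.
Step 6: lead(x² + 4x) ÷ lead(D) = x² ÷ −x = −x. Subtract (−x)·D = x² + x. Remainder: 3x.
Step 7: lead(3x) ÷ lead(D) = 3x ÷ −x = −3. Subtract (−3)·D = 3x + 3. Remainder: −3.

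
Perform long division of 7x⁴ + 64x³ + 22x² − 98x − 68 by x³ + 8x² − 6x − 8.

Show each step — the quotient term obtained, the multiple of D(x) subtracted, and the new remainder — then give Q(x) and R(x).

Q(x) = 7x + 8; R(x) = 6x − 4

Step 1: lead(7x⁴ + 64x³ + 22x² − 98x − 68) ÷ lead(D) = 7x⁴ ÷ x³ = 7x. Subtract (7x)·D = 7x⁴ + 56x³ − 42x² − 56x. Remainder: 8x³ + 64x² − 42x − 68.
Step 2: lead(8x³ + 64x² − 42x − 68) ÷ lead(D) = 8x³ ÷ x³ = 8. Subtract (8)·D = 8x³ + 64x² − 48x − 64. Remainder: 6x − 4.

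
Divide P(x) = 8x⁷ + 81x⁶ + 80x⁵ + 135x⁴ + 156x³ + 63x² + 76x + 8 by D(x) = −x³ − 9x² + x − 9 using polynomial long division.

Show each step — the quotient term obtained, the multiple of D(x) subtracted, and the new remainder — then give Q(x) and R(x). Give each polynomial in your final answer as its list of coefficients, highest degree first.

Step 1: lead(8x⁷ + 81x⁶ + 80x⁵ + 135x⁴ + 156x³ + 63x² + 76x + 8) ÷ lead(D) = 8x⁷ ÷ −x³ = −8x⁴. Subtract (−8x⁴)·D = 8x⁷ + 72x⁶ − 8x⁵ + 72x⁴. Remainder: 9x⁶ + 88x⁵ + 63x⁴ + 156x³ + 63x² + 76x + 8.
Step 2: lead(9x⁶ + 88x⁵ + 63x⁴ + 156x³ + 63x² + 76x + 8) ÷ lead(D) = 9x⁶ ÷ −x³ = −9x³. Subtract (−9x³)·D = 9x⁶ + 81x⁵ − 9x⁴ + 81x³. Remainder: 7x⁵ + 72x⁴ + 75x³ + 63x² + 76x + 8.
Step 3: lead(7x⁵ + 72x⁴ + 75x³ + 63x² + 76x + 8) ÷ lead(D) = 7x⁵ ÷ −x³ = −7x². Subtract (−7x²)·D = 7x⁵ + 63x⁴ − 7x³ + 63x². Remainder: 9x⁴ + 82x³ + 76x + 8.
Step 4: lead(9x⁴ + 82x³ + 76x + 8) ÷ lead(D) = 9x⁴ ÷ −x³ = −9x. Subtract (−9x)·D = 9x⁴ + 81x³ − 9x² + 81x. Remainder: x³ + 9x² − 5x + 8.
Step 5: lead(x³ + 9x² − 5x + 8) ÷ lead(D) = x³ ÷ −x³ = −1. Subtract (−1)·D = x³ + 9x² − x + 9. Remainder: −4x − 1.

Q = [-8, -9, -7, -9, -1]; R = [-4, -1]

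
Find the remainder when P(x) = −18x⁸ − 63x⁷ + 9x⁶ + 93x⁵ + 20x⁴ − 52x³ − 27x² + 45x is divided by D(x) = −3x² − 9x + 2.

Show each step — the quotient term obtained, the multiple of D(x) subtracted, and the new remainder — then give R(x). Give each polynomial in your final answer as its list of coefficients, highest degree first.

Step 1: lead(−18x⁸ − 63x⁷ + 9x⁶ + 93x⁵ + 20x⁴ − 52x³ − 27x² + 45x) ÷ lead(D) = −18x⁸ ÷ −3x² = 6x⁶. Subtract (6x⁶)·D = −18x⁸ − 54x⁷ + 12x⁶. Remainder: −9x⁷ − 3x⁶ + 93x⁵ + 20x⁴ − 52x³ − 27x² + 45x.
Step 2: lead(−9x⁷ − 3x⁶ + 93x⁵ + 20x⁴ − 52x³ − 27x² + 45x) ÷ lead(D) = −9x⁷ ÷ −3x² = 3x⁵. Subtract (3x⁵)·D = −9x⁷ − 27x⁶ + 6x⁵. Remainder: 24x⁶ + 87x⁵ + 20x⁴ − 52x³ − 27x² + 45x.
Step 3: lead(24x⁶ + 87x⁵ + 20x⁴ − 52x³ − 27x² + 45x) ÷ lead(D) = 24x⁶ ÷ −3x² = −8x⁴. Subtract (−8x⁴)·D = 24x⁶ + 72x⁵ − 16x⁴. Remainder: 15x⁵ + 36x⁴ − 52x³ − 27x² + 45x.
Step 4: lead(15x⁵ + 36x⁴ − 52x³ − 27x² + 45x) ÷ lead(D) = 15x⁵ ÷ −3x² = −5x³. Subtract (−5x³)·D = 15x⁵ + 45x⁴ − 10x³. Remainder: −9x⁴ − 42x³ − 27x² + 45x.
Step 5: lead(−9x⁴ − 42x³ − 27x² + 45x) ÷ lead(D) = −9x⁴ ÷ −3x² = 3x². Subtract (3x²)·D = −9x⁴ − 27x³ + 6x². Remainder: −15x³ − 33x² + 45x.
Step 6: lead(−15x³ − 33x² + 45x) ÷ lead(D) = −15x³ ÷ −3x² = 5x. Subtract (5x)·D = −15x³ − 45x² + 10x. Remainder: 12x² + 35x.
Step 7: lead(12x² + 35x) ÷ lead(D) = 12x² ÷ −3x² = −4. Subtract (−4)·D = 12x² + 36x − 8. Remainder: −x + 8.

R = [-1, 8]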